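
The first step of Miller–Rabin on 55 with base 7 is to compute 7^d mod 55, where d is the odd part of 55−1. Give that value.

28

55 − 1 = 54 = 2^1 · 27, so d = 27.
7^1 ≡ 7 (mod 55)
7^2 ≡ 7^2 = 49 ≡ 49 (mod 55)
7^4 ≡ 49^2 = 2401 ≡ 36 (mod 55)
7^8 ≡ 36^2 = 1296 ≡ 31 (mod 55)
7^16 ≡ 31^2 = 961 ≡ 26 (mod 55)
27 = 16 + 8 + 2 + 1 in binary powers of 2.
So 7^27 ≡ 26 · 31 · 49 · 7 ≡ 28 (mod 55).
Squaring chain: 28; never reaches −1, so base 7 is a Miller–Rabin witness that 55 is composite.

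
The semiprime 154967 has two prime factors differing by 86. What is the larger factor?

Since p = q + 86, we have 154967 = q(q + 86), so q² + 86q − 154967 = 0.
Discriminant: 86² + 4·154967 = 7396 + 619868 = 627264; √627264 = 792.
q = (−86 + 792)/2 = 353, and p = q + 86 = 439.
Check: 353 · 439 = 154967.

439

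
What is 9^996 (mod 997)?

1

9^1 ≡ 9 (mod 997)
9^2 ≡ 9^2 = 81 ≡ 81 (mod 997)
9^4 ≡ 81^2 = 6561 ≡ 579 (mod 997)
9^8 ≡ 579^2 = 335241 ≡ 249 (mod 997)
9^16 ≡ 249^2 = 62001 ≡ 187 (mod 997)
9^32 ≡ 187^2 = 34969 ≡ 74 (mod 997)
9^64 ≡ 74^2 = 5476 ≡ 491 (mod 997)
9^128 ≡ 491^2 = 241081 ≡ 804 (mod 997)
9^256 ≡ 804^2 = 646416 ≡ 360 (mod 997)
9^512 ≡ 360^2 = 129600 ≡ 987 (mod 997)
996 = 512 + 256 + 128 + 64 + 32 + 4 in binary powers of 2.
So 9^996 ≡ 987 · 360 · 804 · 491 · 74 · 579 ≡ 1 (mod 997).
Since the result is 1, base 9 gives no evidence that 997 is composite.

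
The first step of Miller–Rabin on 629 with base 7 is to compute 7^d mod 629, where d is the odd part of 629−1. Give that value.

329

629 − 1 = 628 = 2^2 · 157, so d = 157.
7^1 ≡ 7 (mod 629)
7^2 ≡ 7^2 = 49 ≡ 49 (mod 629)
7^4 ≡ 49^2 = 2401 ≡ 514 (mod 629)
7^8 ≡ 514^2 = 264196 ≡ 16 (mod 629)
7^16 ≡ 16^2 = 256 ≡ 256 (mod 629)
7^32 ≡ 256^2 = 65536 ≡ 120 (mod 629)
7^64 ≡ 120^2 = 14400 ≡ 562 (mod 629)
7^128 ≡ 562^2 = 315844 ≡ 86 (mod 629)
157 = 128 + 16 + 8 + 4 + 1 in binary powers of 2.
So 7^157 ≡ 86 · 256 · 16 · 514 · 7 ≡ 329 (mod 629).
Squaring chain: 329 → 53; never reaches −1, so base 7 is a Miller–Rabin witness that 629 is composite.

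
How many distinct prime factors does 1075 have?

1075 = 5^2 · 43
1075 = 5^2 · 43, which has 2 distinct prime factors.

2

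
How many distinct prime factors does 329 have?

2

329 = 7 · 47
329 = 7 · 47, which has 2 distinct prime factors.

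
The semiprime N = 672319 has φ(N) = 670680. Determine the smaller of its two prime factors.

811

φ(n) = (p−1)(q−1) = n − (p+q) + 1, so p + q = 672319 − 670680 + 1 = 1640.
p and q are the roots of t² − 1640t + 672319 = 0.
Discriminant: 1640² − 4·672319 = 2689600 − 2689276 = 324; √324 = 18.
q = (1640 − 18)/2 = 811, p = (1640 + 18)/2 = 829.
Check: 811 · 829 = 672319.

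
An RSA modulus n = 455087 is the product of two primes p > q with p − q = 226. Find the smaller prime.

Since p = q + 226, we have 455087 = q(q + 226), so q² + 226q − 455087 = 0.
Discriminant: 226² + 4·455087 = 51076 + 1820348 = 1871424; √1871424 = 1368.
q = (−226 + 1368)/2 = 571, and p = q + 226 = 797.
Check: 571 · 797 = 455087.

571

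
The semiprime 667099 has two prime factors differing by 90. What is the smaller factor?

Since p = q + 90, we have 667099 = q(q + 90), so q² + 90q − 667099 = 0.
Discriminant: 90² + 4·667099 = 8100 + 2668396 = 2676496; √2676496 = 1636.
q = (−90 + 1636)/2 = 773, and p = q + 90 = 863.
Check: 773 · 863 = 667099.

773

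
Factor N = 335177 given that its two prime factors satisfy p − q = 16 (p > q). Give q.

571

Since p = q + 16, we have 335177 = q(q + 16), so q² + 16q − 335177 = 0.
Discriminant: 16² + 4·335177 = 256 + 1340708 = 1340964; √1340964 = 1158.
q = (−16 + 1158)/2 = 571, and p = q + 16 = 587.
Check: 571 · 587 = 335177.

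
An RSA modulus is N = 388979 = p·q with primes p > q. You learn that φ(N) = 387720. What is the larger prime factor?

φ(n) = (p−1)(q−1) = n − (p+q) + 1, so p + q = 388979 − 387720 + 1 = 1260.
p and q are the roots of t² − 1260t + 388979 = 0.
Discriminant: 1260² − 4·388979 = 1587600 − 1555916 = 31684; √31684 = 178.
q = (1260 − 178)/2 = 541, p = (1260 + 178)/2 = 719.
Check: 541 · 719 = 388979.

719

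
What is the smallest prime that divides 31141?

11

31141 is odd.
Digit sum 10, not divisible by 3.
Ends in 1: not divisible by 5.
7: 31141 = 7·4448 + 5
11: 31141 = 11·2831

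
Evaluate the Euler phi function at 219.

Factor: 219 = 3 · 73.
φ(219) = (3−1) · (73−1) = 2 · 72 = 144.

144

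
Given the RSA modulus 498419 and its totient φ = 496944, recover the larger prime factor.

953

φ(n) = (p−1)(q−1) = n − (p+q) + 1, so p + q = 498419 − 496944 + 1 = 1476.
p and q are the roots of t² − 1476t + 498419 = 0.
Discriminant: 1476² − 4·498419 = 2178576 − 1993676 = 184900; √184900 = 430.
q = (1476 − 430)/2 = 523, p = (1476 + 430)/2 = 953.
Check: 523 · 953 = 498419.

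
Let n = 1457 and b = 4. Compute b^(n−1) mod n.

686

4^1 ≡ 4 (mod 1457)
4^2 ≡ 4^2 = 16 ≡ 16 (mod 1457)
4^4 ≡ 16^2 = 256 ≡ 256 (mod 1457)
4^8 ≡ 256^2 = 65536 ≡ 1428 (mod 1457)
4^16 ≡ 1428^2 = 2039184 ≡ 841 (mod 1457)
4^32 ≡ 841^2 = 707281 ≡ 636 (mod 1457)
4^64 ≡ 636^2 = 404496 ≡ 907 (mod 1457)
4^128 ≡ 907^2 = 822649 ≡ 901 (mod 1457)
4^256 ≡ 901^2 = 811801 ≡ 252 (mod 1457)
4^512 ≡ 252^2 = 63504 ≡ 853 (mod 1457)
4^1024 ≡ 853^2 = 727609 ≡ 566 (mod 1457)
1456 = 1024 + 256 + 128 + 32 + 16 in binary powers of 2.
So 4^1456 ≡ 566 · 252 · 901 · 636 · 841 ≡ 686 (mod 1457).
Since 686 ≠ 1, base 4 is a Fermat witness: 1457 is composite.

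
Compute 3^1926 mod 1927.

237

3^1 ≡ 3 (mod 1927)
3^2 ≡ 3^2 = 9 ≡ 9 (mod 1927)
3^4 ≡ 9^2 = 81 ≡ 81 (mod 1927)
3^8 ≡ 81^2 = 6561 ≡ 780 (mod 1927)
3^16 ≡ 780^2 = 608400 ≡ 1395 (mod 1927)
3^32 ≡ 1395^2 = 1946025 ≡ 1682 (mod 1927)
3^64 ≡ 1682^2 = 2829124 ≡ 288 (mod 1927)
3^128 ≡ 288^2 = 82944 ≡ 83 (mod 1927)
3^256 ≡ 83^2 = 6889 ≡ 1108 (mod 1927)
3^512 ≡ 1108^2 = 1227664 ≡ 165 (mod 1927)
3^1024 ≡ 165^2 = 27225 ≡ 247 (mod 1927)
1926 = 1024 + 512 + 256 + 128 + 4 + 2 in binary powers of 2.
So 3^1926 ≡ 247 · 165 · 1108 · 83 · 81 · 9 ≡ 237 (mod 1927).
Since 237 ≠ 1, base 3 is a Fermat witness: 1927 is composite.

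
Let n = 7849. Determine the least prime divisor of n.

47

7849 is odd.
Digit sum 28, not divisible by 3.
Ends in 9: not divisible by 5.
7: 7849 = 7·1121 + 2
11: 7849 = 11·713 + 6
13: 7849 = 13·603 + 10
17: 7849 = 17·461 + 12
19: 7849 = 19·413 + 2
23: 7849 = 23·341 + 6
29: 7849 = 29·270 + 19
31: 7849 = 31·253 + 6
37: 7849 = 37·212 + 5
41: 7849 = 41·191 + 18
43: 7849 = 43·182 + 23
47: 7849 = 47·167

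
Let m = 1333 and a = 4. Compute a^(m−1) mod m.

4^1 ≡ 4 (mod 1333)
4^2 ≡ 4^2 = 16 ≡ 16 (mod 1333)
4^4 ≡ 16^2 = 256 ≡ 256 (mod 1333)
4^8 ≡ 256^2 = 65536 ≡ 219 (mod 1333)
4^16 ≡ 219^2 = 47961 ≡ 1306 (mod 1333)
4^32 ≡ 1306^2 = 1705636 ≡ 729 (mod 1333)
4^64 ≡ 729^2 = 531441 ≡ 907 (mod 1333)
4^128 ≡ 907^2 = 822649 ≡ 188 (mod 1333)
4^256 ≡ 188^2 = 35344 ≡ 686 (mod 1333)
4^512 ≡ 686^2 = 470596 ≡ 47 (mod 1333)
4^1024 ≡ 47^2 = 2209 ≡ 876 (mod 1333)
1332 = 1024 + 256 + 32 + 16 + 4 in binary powers of 2.
So 4^1332 ≡ 876 · 686 · 729 · 1306 · 256 ≡ 16 (mod 1333).
Since 16 ≠ 1, base 4 is a Fermat witness: 1333 is composite.

16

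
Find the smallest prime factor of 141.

3

141 is odd.
Digit sum 6, divisible by 3.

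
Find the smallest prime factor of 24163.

24163 is odd.
Digit sum 16, not divisible by 3.
Ends in 3: not divisible by 5.
7: 24163 = 7·3451 + 6
11: 24163 = 11·2196 + 7
13: 24163 = 13·1858 + 9
17: 24163 = 17·1421 + 6
19: 24163 = 19·1271 + 14
23: 24163 = 23·1050 + 13
29: 24163 = 29·833 + 6
31: 24163 = 31·779 + 14
37: 24163 = 37·653 + 2
41: 24163 = 41·589 + 14
43: 24163 = 43·561 + 40
47: 24163 = 47·514 + 5
53: 24163 = 53·455 + 48
59: 24163 = 59·409 + 32
61: 24163 = 61·396 + 7
67: 24163 = 67·360 + 43
71: 24163 = 71·340 + 23
73: 24163 = 73·331

73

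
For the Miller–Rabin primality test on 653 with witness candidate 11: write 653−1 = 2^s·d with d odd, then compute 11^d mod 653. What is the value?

653 − 1 = 652 = 2^2 · 163, so d = 163.
11^1 ≡ 11 (mod 653)
11^2 ≡ 11^2 = 121 ≡ 121 (mod 653)
11^4 ≡ 121^2 = 14641 ≡ 275 (mod 653)
11^8 ≡ 275^2 = 75625 ≡ 530 (mod 653)
11^16 ≡ 530^2 = 280900 ≡ 110 (mod 653)
11^32 ≡ 110^2 = 12100 ≡ 346 (mod 653)
11^64 ≡ 346^2 = 119716 ≡ 217 (mod 653)
11^128 ≡ 217^2 = 47089 ≡ 73 (mod 653)
163 = 128 + 32 + 2 + 1 in binary powers of 2.
So 11^163 ≡ 73 · 346 · 121 · 11 ≡ 652 (mod 653).
Since 11^d ≡ 652 (mod 653), base 11 does not prove 653 composite.

652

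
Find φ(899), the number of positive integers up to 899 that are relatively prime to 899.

840

Factor: 899 = 29 · 31.
φ(899) = (29−1) · (31−1) = 28 · 30 = 840.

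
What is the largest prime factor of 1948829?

67

1948829 = 17 · 114637
114637 = 29 · 3953
3953 = 59 · 67
67 is prime.
So 1948829 = 17 · 29 · 59 · 67; the largest prime factor is 67.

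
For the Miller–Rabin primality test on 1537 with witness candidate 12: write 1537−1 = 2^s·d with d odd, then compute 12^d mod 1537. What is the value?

1537 − 1 = 1536 = 2^9 · 3, so d = 3.
12^1 ≡ 12 (mod 1537)
12^2 ≡ 12^2 = 144 ≡ 144 (mod 1537)
3 = 2 + 1 in binary powers of 2.
So 12^3 ≡ 144 · 12 ≡ 191 (mod 1537).
Squaring chain: 191 → 1130 → 1190 → 523 → 1480 → 175 → 1422 → 929 → 784; never reaches −1, so base 12 is a Miller–Rabin witness that 1537 is composite.

191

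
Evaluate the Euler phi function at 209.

Factor: 209 = 11 · 19.
φ(209) = (11−1) · (19−1) = 10 · 18 = 180.

180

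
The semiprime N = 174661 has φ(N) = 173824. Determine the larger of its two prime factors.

φ(n) = (p−1)(q−1) = n − (p+q) + 1, so p + q = 174661 − 173824 + 1 = 838.
p and q are the roots of t² − 838t + 174661 = 0.
Discriminant: 838² − 4·174661 = 702244 − 698644 = 3600; √3600 = 60.
q = (838 − 60)/2 = 389, p = (838 + 60)/2 = 449.
Check: 389 · 449 = 174661.

449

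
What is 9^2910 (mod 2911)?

9^1 ≡ 9 (mod 2911)
9^2 ≡ 9^2 = 81 ≡ 81 (mod 2911)
9^4 ≡ 81^2 = 6561 ≡ 739 (mod 2911)
9^8 ≡ 739^2 = 546121 ≡ 1764 (mod 2911)
9^16 ≡ 1764^2 = 3111696 ≡ 2748 (mod 2911)
9^32 ≡ 2748^2 = 7551504 ≡ 370 (mod 2911)
9^64 ≡ 370^2 = 136900 ≡ 83 (mod 2911)
9^128 ≡ 83^2 = 6889 ≡ 1067 (mod 2911)
9^256 ≡ 1067^2 = 1138489 ≡ 288 (mod 2911)
9^512 ≡ 288^2 = 82944 ≡ 1436 (mod 2911)
9^1024 ≡ 1436^2 = 2062096 ≡ 1108 (mod 2911)
9^2048 ≡ 1108^2 = 1227664 ≡ 2133 (mod 2911)
2910 = 2048 + 512 + 256 + 64 + 16 + 8 + 4 + 2 in binary powers of 2.
So 9^2910 ≡ 2133 · 1436 · 288 · 83 · 2748 · 1764 · 739 · 81 ≡ 2746 (mod 2911).
Since 2746 ≠ 1, base 9 is a Fermat witness: 2911 is composite.

2746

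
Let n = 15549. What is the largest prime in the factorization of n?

73

15549 = 3 · 5183
5183 = 71 · 73
73 is prime.
So 15549 = 3 · 71 · 73; the largest prime factor is 73.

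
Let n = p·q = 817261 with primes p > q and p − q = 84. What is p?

947

Since p = q + 84, we have 817261 = q(q + 84), so q² + 84q − 817261 = 0.
Discriminant: 84² + 4·817261 = 7056 + 3269044 = 3276100; √3276100 = 1810.
q = (−84 + 1810)/2 = 863, and p = q + 84 = 947.
Check: 863 · 947 = 817261.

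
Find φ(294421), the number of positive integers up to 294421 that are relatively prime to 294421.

Factor: 294421 = 41 · 43 · 167.
φ(294421) = (41−1) · (43−1) · (167−1) = 40 · 42 · 166 = 278880.

278880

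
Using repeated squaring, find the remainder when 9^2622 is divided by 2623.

9^1 ≡ 9 (mod 2623)
9^2 ≡ 9^2 = 81 ≡ 81 (mod 2623)
9^4 ≡ 81^2 = 6561 ≡ 1315 (mod 2623)
9^8 ≡ 1315^2 = 1729225 ≡ 668 (mod 2623)
9^16 ≡ 668^2 = 446224 ≡ 314 (mod 2623)
9^32 ≡ 314^2 = 98596 ≡ 1545 (mod 2623)
9^64 ≡ 1545^2 = 2387025 ≡ 95 (mod 2623)
9^128 ≡ 95^2 = 9025 ≡ 1156 (mod 2623)
9^256 ≡ 1156^2 = 1336336 ≡ 1229 (mod 2623)
9^512 ≡ 1229^2 = 1510441 ≡ 2216 (mod 2623)
9^1024 ≡ 2216^2 = 4910656 ≡ 400 (mod 2623)
9^2048 ≡ 400^2 = 160000 ≡ 2620 (mod 2623)
2622 = 2048 + 512 + 32 + 16 + 8 + 4 + 2 in binary powers of 2.
So 9^2622 ≡ 2620 · 2216 · 1545 · 314 · 668 · 1315 · 81 ≡ 752 (mod 2623).
Since 752 ≠ 1, base 9 is a Fermat witness: 2623 is composite.

752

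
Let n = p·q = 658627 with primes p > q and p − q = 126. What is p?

Since p = q + 126, we have 658627 = q(q + 126), so q² + 126q − 658627 = 0.
Discriminant: 126² + 4·658627 = 15876 + 2634508 = 2650384; √2650384 = 1628.
q = (−126 + 1628)/2 = 751, and p = q + 126 = 877.
Check: 751 · 877 = 658627.

877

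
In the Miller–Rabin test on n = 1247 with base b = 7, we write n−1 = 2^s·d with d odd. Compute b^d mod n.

639

1247 − 1 = 1246 = 2^1 · 623, so d = 623.
7^1 ≡ 7 (mod 1247)
7^2 ≡ 7^2 = 49 ≡ 49 (mod 1247)
7^4 ≡ 49^2 = 2401 ≡ 1154 (mod 1247)
7^8 ≡ 1154^2 = 1331716 ≡ 1167 (mod 1247)
7^16 ≡ 1167^2 = 1361889 ≡ 165 (mod 1247)
7^32 ≡ 165^2 = 27225 ≡ 1038 (mod 1247)
7^64 ≡ 1038^2 = 1077444 ≡ 36 (mod 1247)
7^128 ≡ 36^2 = 1296 ≡ 49 (mod 1247)
7^256 ≡ 49^2 = 2401 ≡ 1154 (mod 1247)
7^512 ≡ 1154^2 = 1331716 ≡ 1167 (mod 1247)
623 = 512 + 64 + 32 + 8 + 4 + 2 + 1 in binary powers of 2.
So 7^623 ≡ 1167 · 36 · 1038 · 1167 · 1154 · 49 · 7 ≡ 639 (mod 1247).
Squaring chain: 639; never reaches −1, so base 7 is a Miller–Rabin witness that 1247 is composite.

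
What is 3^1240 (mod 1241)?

373

3^1 ≡ 3 (mod 1241)
3^2 ≡ 3^2 = 9 ≡ 9 (mod 1241)
3^4 ≡ 9^2 = 81 ≡ 81 (mod 1241)
3^8 ≡ 81^2 = 6561 ≡ 356 (mod 1241)
3^16 ≡ 356^2 = 126736 ≡ 154 (mod 1241)
3^32 ≡ 154^2 = 23716 ≡ 137 (mod 1241)
3^64 ≡ 137^2 = 18769 ≡ 154 (mod 1241)
3^128 ≡ 154^2 = 23716 ≡ 137 (mod 1241)
3^256 ≡ 137^2 = 18769 ≡ 154 (mod 1241)
3^512 ≡ 154^2 = 23716 ≡ 137 (mod 1241)
3^1024 ≡ 137^2 = 18769 ≡ 154 (mod 1241)
1240 = 1024 + 128 + 64 + 16 + 8 in binary powers of 2.
So 3^1240 ≡ 154 · 137 · 154 · 154 · 356 ≡ 373 (mod 1241).
Since 373 ≠ 1, base 3 is a Fermat witness: 1241 is composite.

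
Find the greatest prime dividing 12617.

37

12617 = 11 · 1147
1147 = 31 · 37
37 is prime.
So 12617 = 11 · 31 · 37; the largest prime factor is 37.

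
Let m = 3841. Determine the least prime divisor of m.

23

3841 is odd.
Digit sum 16, not divisible by 3.
Ends in 1: not divisible by 5.
7: 3841 = 7·548 + 5
11: 3841 = 11·349 + 2
13: 3841 = 13·295 + 6
17: 3841 = 17·225 + 16
19: 3841 = 19·202 + 3
23: 3841 = 23·167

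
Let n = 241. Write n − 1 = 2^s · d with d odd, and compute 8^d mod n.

241 − 1 = 240 = 2^4 · 15, so d = 15.
8^1 ≡ 8 (mod 241)
8^2 ≡ 8^2 = 64 ≡ 64 (mod 241)
8^4 ≡ 64^2 = 4096 ≡ 240 (mod 241)
8^8 ≡ 240^2 = 57600 ≡ 1 (mod 241)
15 = 8 + 4 + 2 + 1 in binary powers of 2.
So 8^15 ≡ 1 · 240 · 64 · 8 ≡ 211 (mod 241).
Squaring chain: 211 → 177 → 240 → 1; reaches −1, so base 8 does not prove 241 composite.

211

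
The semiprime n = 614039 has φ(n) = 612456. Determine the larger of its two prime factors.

907

φ(n) = (p−1)(q−1) = n − (p+q) + 1, so p + q = 614039 − 612456 + 1 = 1584.
p and q are the roots of t² − 1584t + 614039 = 0.
Discriminant: 1584² − 4·614039 = 2509056 − 2456156 = 52900; √52900 = 230.
q = (1584 − 230)/2 = 677, p = (1584 + 230)/2 = 907.
Check: 677 · 907 = 614039.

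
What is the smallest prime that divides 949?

949 is odd.
Digit sum 22, not divisible by 3.
Ends in 9: not divisible by 5.
7: 949 = 7·135 + 4
11: 949 = 11·86 + 3
13: 949 = 13·73

13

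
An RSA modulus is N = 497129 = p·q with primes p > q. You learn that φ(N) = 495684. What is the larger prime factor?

φ(n) = (p−1)(q−1) = n − (p+q) + 1, so p + q = 497129 − 495684 + 1 = 1446.
p and q are the roots of t² − 1446t + 497129 = 0.
Discriminant: 1446² − 4·497129 = 2090916 − 1988516 = 102400; √102400 = 320.
q = (1446 − 320)/2 = 563, p = (1446 + 320)/2 = 883.
Check: 563 · 883 = 497129.

883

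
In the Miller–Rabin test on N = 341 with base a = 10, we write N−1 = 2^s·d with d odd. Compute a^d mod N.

341 − 1 = 340 = 2^2 · 85, so d = 85.
10^1 ≡ 10 (mod 341)
10^2 ≡ 10^2 = 100 ≡ 100 (mod 341)
10^4 ≡ 100^2 = 10000 ≡ 111 (mod 341)
10^8 ≡ 111^2 = 12321 ≡ 45 (mod 341)
10^16 ≡ 45^2 = 2025 ≡ 320 (mod 341)
10^32 ≡ 320^2 = 102400 ≡ 100 (mod 341)
10^64 ≡ 100^2 = 10000 ≡ 111 (mod 341)
85 = 64 + 16 + 4 + 1 in binary powers of 2.
So 10^85 ≡ 111 · 320 · 111 · 10 ≡ 98 (mod 341).
Squaring chain: 98 → 56; never reaches −1, so base 10 is a Miller–Rabin witness that 341 is composite.

98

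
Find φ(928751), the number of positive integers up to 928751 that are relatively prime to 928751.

Factor: 928751 = 71 · 103 · 127.
φ(928751) = (71−1) · (103−1) · (127−1) = 70 · 102 · 126 = 899640.

899640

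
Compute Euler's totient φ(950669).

Factor: 950669 = 47 · 113 · 179.
φ(950669) = (47−1) · (113−1) · (179−1) = 46 · 112 · 178 = 917056.

917056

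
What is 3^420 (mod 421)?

1

3^1 ≡ 3 (mod 421)
3^2 ≡ 3^2 = 9 ≡ 9 (mod 421)
3^4 ≡ 9^2 = 81 ≡ 81 (mod 421)
3^8 ≡ 81^2 = 6561 ≡ 246 (mod 421)
3^16 ≡ 246^2 = 60516 ≡ 313 (mod 421)
3^32 ≡ 313^2 = 97969 ≡ 297 (mod 421)
3^64 ≡ 297^2 = 88209 ≡ 220 (mod 421)
3^128 ≡ 220^2 = 48400 ≡ 406 (mod 421)
3^256 ≡ 406^2 = 164836 ≡ 225 (mod 421)
420 = 256 + 128 + 32 + 4 in binary powers of 2.
So 3^420 ≡ 225 · 406 · 297 · 81 ≡ 1 (mod 421).
Since the result is 1, base 3 gives no evidence that 421 is composite.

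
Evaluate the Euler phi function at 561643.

534240

Factor: 561643 = 29 · 107 · 181.
φ(561643) = (29−1) · (107−1) · (181−1) = 28 · 106 · 180 = 534240.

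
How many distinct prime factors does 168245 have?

5

168245 = 5 · 33649
33649 = 7 · 4807
4807 = 11 · 437
437 = 19 · 23
168245 = 5 · 7 · 11 · 19 · 23, which has 5 distinct prime factors.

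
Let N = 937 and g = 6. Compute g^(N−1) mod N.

1

6^1 ≡ 6 (mod 937)
6^2 ≡ 6^2 = 36 ≡ 36 (mod 937)
6^4 ≡ 36^2 = 1296 ≡ 359 (mod 937)
6^8 ≡ 359^2 = 128881 ≡ 512 (mod 937)
6^16 ≡ 512^2 = 262144 ≡ 721 (mod 937)
6^32 ≡ 721^2 = 519841 ≡ 743 (mod 937)
6^64 ≡ 743^2 = 552049 ≡ 156 (mod 937)
6^128 ≡ 156^2 = 24336 ≡ 911 (mod 937)
6^256 ≡ 911^2 = 829921 ≡ 676 (mod 937)
6^512 ≡ 676^2 = 456976 ≡ 657 (mod 937)
936 = 512 + 256 + 128 + 32 + 8 in binary powers of 2.
So 6^936 ≡ 657 · 676 · 911 · 743 · 512 ≡ 1 (mod 937).
Since the result is 1, base 6 gives no evidence that 937 is composite.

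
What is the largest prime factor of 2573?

83

2573 = 31 · 83
83 is prime.
So 2573 = 31 · 83; the largest prime factor is 83.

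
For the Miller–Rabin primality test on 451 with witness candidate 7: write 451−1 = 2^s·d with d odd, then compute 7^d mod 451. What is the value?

451 − 1 = 450 = 2^1 · 225, so d = 225.
7^1 ≡ 7 (mod 451)
7^2 ≡ 7^2 = 49 ≡ 49 (mod 451)
7^4 ≡ 49^2 = 2401 ≡ 146 (mod 451)
7^8 ≡ 146^2 = 21316 ≡ 119 (mod 451)
7^16 ≡ 119^2 = 14161 ≡ 180 (mod 451)
7^32 ≡ 180^2 = 32400 ≡ 379 (mod 451)
7^64 ≡ 379^2 = 143641 ≡ 223 (mod 451)
7^128 ≡ 223^2 = 49729 ≡ 119 (mod 451)
225 = 128 + 64 + 32 + 1 in binary powers of 2.
So 7^225 ≡ 119 · 223 · 379 · 7 ≡ 208 (mod 451).
Squaring chain: 208; never reaches −1, so base 7 is a Miller–Rabin witness that 451 is composite.

208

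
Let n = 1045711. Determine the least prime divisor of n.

29

1045711 is odd.
Digit sum 19, not divisible by 3.
Ends in 1: not divisible by 5.
7: 1045711 = 7·149387 + 2
11: 1045711 = 11·95064 + 7
13: 1045711 = 13·80439 + 4
17: 1045711 = 17·61512 + 7
19: 1045711 = 19·55037 + 8
23: 1045711 = 23·45465 + 16
29: 1045711 = 29·36059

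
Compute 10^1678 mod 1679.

10^1 ≡ 10 (mod 1679)
10^2 ≡ 10^2 = 100 ≡ 100 (mod 1679)
10^4 ≡ 100^2 = 10000 ≡ 1605 (mod 1679)
10^8 ≡ 1605^2 = 2576025 ≡ 439 (mod 1679)
10^16 ≡ 439^2 = 192721 ≡ 1315 (mod 1679)
10^32 ≡ 1315^2 = 1729225 ≡ 1534 (mod 1679)
10^64 ≡ 1534^2 = 2353156 ≡ 877 (mod 1679)
10^128 ≡ 877^2 = 769129 ≡ 147 (mod 1679)
10^256 ≡ 147^2 = 21609 ≡ 1461 (mod 1679)
10^512 ≡ 1461^2 = 2134521 ≡ 512 (mod 1679)
10^1024 ≡ 512^2 = 262144 ≡ 220 (mod 1679)
1678 = 1024 + 512 + 128 + 8 + 4 + 2 in binary powers of 2.
So 10^1678 ≡ 220 · 512 · 147 · 439 · 1605 · 100 ≡ 995 (mod 1679).
Since 995 ≠ 1, base 10 is a Fermat witness: 1679 is composite.

995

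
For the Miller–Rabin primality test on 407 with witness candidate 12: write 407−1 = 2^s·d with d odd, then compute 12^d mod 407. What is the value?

407 − 1 = 406 = 2^1 · 203, so d = 203.
12^1 ≡ 12 (mod 407)
12^2 ≡ 12^2 = 144 ≡ 144 (mod 407)
12^4 ≡ 144^2 = 20736 ≡ 386 (mod 407)
12^8 ≡ 386^2 = 148996 ≡ 34 (mod 407)
12^16 ≡ 34^2 = 1156 ≡ 342 (mod 407)
12^32 ≡ 342^2 = 116964 ≡ 155 (mod 407)
12^64 ≡ 155^2 = 24025 ≡ 12 (mod 407)
12^128 ≡ 12^2 = 144 ≡ 144 (mod 407)
203 = 128 + 64 + 8 + 2 + 1 in binary powers of 2.
So 12^203 ≡ 144 · 12 · 34 · 144 · 12 ≡ 155 (mod 407).
Squaring chain: 155; never reaches −1, so base 12 is a Miller–Rabin witness that 407 is composite.

155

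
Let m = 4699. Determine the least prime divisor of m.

4699 is odd.
Digit sum 28, not divisible by 3.
Ends in 9: not divisible by 5.
7: 4699 = 7·671 + 2
11: 4699 = 11·427 + 2
13: 4699 = 13·361 + 6
17: 4699 = 17·276 + 7
19: 4699 = 19·247 + 6
23: 4699 = 23·204 + 7
29: 4699 = 29·162 + 1
31: 4699 = 31·151 + 18
37: 4699 = 37·127

37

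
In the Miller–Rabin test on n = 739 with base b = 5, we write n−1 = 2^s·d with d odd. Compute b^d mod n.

739 − 1 = 738 = 2^1 · 369, so d = 369.
5^1 ≡ 5 (mod 739)
5^2 ≡ 5^2 = 25 ≡ 25 (mod 739)
5^4 ≡ 25^2 = 625 ≡ 625 (mod 739)
5^8 ≡ 625^2 = 390625 ≡ 433 (mod 739)
5^16 ≡ 433^2 = 187489 ≡ 522 (mod 739)
5^32 ≡ 522^2 = 272484 ≡ 532 (mod 739)
5^64 ≡ 532^2 = 283024 ≡ 726 (mod 739)
5^128 ≡ 726^2 = 527076 ≡ 169 (mod 739)
5^256 ≡ 169^2 = 28561 ≡ 479 (mod 739)
369 = 256 + 64 + 32 + 16 + 1 in binary powers of 2.
So 5^369 ≡ 479 · 726 · 532 · 522 · 5 ≡ 1 (mod 739).
Since 5^d ≡ 1 (mod 739), base 5 does not prove 739 composite.

1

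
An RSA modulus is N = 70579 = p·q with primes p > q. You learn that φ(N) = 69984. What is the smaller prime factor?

φ(n) = (p−1)(q−1) = n − (p+q) + 1, so p + q = 70579 − 69984 + 1 = 596.
p and q are the roots of t² − 596t + 70579 = 0.
Discriminant: 596² − 4·70579 = 355216 − 282316 = 72900; √72900 = 270.
q = (596 − 270)/2 = 163, p = (596 + 270)/2 = 433.
Check: 163 · 433 = 70579.

163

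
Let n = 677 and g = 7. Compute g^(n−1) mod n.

7^1 ≡ 7 (mod 677)
7^2 ≡ 7^2 = 49 ≡ 49 (mod 677)
7^4 ≡ 49^2 = 2401 ≡ 370 (mod 677)
7^8 ≡ 370^2 = 136900 ≡ 146 (mod 677)
7^16 ≡ 146^2 = 21316 ≡ 329 (mod 677)
7^32 ≡ 329^2 = 108241 ≡ 598 (mod 677)
7^64 ≡ 598^2 = 357604 ≡ 148 (mod 677)
7^128 ≡ 148^2 = 21904 ≡ 240 (mod 677)
7^256 ≡ 240^2 = 57600 ≡ 55 (mod 677)
7^512 ≡ 55^2 = 3025 ≡ 317 (mod 677)
676 = 512 + 128 + 32 + 4 in binary powers of 2.
So 7^676 ≡ 317 · 240 · 598 · 370 ≡ 1 (mod 677).
Since the result is 1, base 7 gives no evidence that 677 is composite.

1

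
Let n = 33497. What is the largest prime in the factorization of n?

33497 = 19 · 1763
1763 = 41 · 43
43 is prime.
So 33497 = 19 · 41 · 43; the largest prime factor is 43.

43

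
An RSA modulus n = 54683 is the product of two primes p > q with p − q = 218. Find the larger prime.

367

Since p = q + 218, we have 54683 = q(q + 218), so q² + 218q − 54683 = 0.
Discriminant: 218² + 4·54683 = 47524 + 218732 = 266256; √266256 = 516.
q = (−218 + 516)/2 = 149, and p = q + 218 = 367.
Check: 149 · 367 = 54683.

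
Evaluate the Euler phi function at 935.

Factor: 935 = 5 · 11 · 17.
φ(935) = (5−1) · (11−1) · (17−1) = 4 · 10 · 16 = 640.

640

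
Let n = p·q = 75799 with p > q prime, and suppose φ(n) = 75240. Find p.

φ(n) = (p−1)(q−1) = n − (p+q) + 1, so p + q = 75799 − 75240 + 1 = 560.
p and q are the roots of t² − 560t + 75799 = 0.
Discriminant: 560² − 4·75799 = 313600 − 303196 = 10404; √10404 = 102.
q = (560 − 102)/2 = 229, p = (560 + 102)/2 = 331.
Check: 229 · 331 = 75799.

331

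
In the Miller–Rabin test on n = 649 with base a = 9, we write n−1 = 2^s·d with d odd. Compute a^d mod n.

196

649 − 1 = 648 = 2^3 · 81, so d = 81.
9^1 ≡ 9 (mod 649)
9^2 ≡ 9^2 = 81 ≡ 81 (mod 649)
9^4 ≡ 81^2 = 6561 ≡ 71 (mod 649)
9^8 ≡ 71^2 = 5041 ≡ 498 (mod 649)
9^16 ≡ 498^2 = 248004 ≡ 86 (mod 649)
9^32 ≡ 86^2 = 7396 ≡ 257 (mod 649)
9^64 ≡ 257^2 = 66049 ≡ 500 (mod 649)
81 = 64 + 16 + 1 in binary powers of 2.
So 9^81 ≡ 500 · 86 · 9 ≡ 196 (mod 649).
Squaring chain: 196 → 125 → 49; never reaches −1, so base 9 is a Miller–Rabin witness that 649 is composite.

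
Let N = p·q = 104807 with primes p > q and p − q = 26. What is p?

Since p = q + 26, we have 104807 = q(q + 26), so q² + 26q − 104807 = 0.
Discriminant: 26² + 4·104807 = 676 + 419228 = 419904; √419904 = 648.
q = (−26 + 648)/2 = 311, and p = q + 26 = 337.
Check: 311 · 337 = 104807.

337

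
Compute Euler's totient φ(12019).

Factor: 12019 = 7 · 17 · 101.
φ(12019) = (7−1) · (17−1) · (101−1) = 6 · 16 · 100 = 9600.

9600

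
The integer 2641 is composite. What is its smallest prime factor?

2641 is odd.
Digit sum 13, not divisible by 3.
Ends in 1: not divisible by 5.
7: 2641 = 7·377 + 2
11: 2641 = 11·240 + 1
13: 2641 = 13·203 + 2
17: 2641 = 17·155 + 6
19: 2641 = 19·139

19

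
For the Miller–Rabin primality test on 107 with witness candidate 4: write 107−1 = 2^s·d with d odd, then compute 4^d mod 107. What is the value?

107 − 1 = 106 = 2^1 · 53, so d = 53.
4^1 ≡ 4 (mod 107)
4^2 ≡ 4^2 = 16 ≡ 16 (mod 107)
4^4 ≡ 16^2 = 256 ≡ 42 (mod 107)
4^8 ≡ 42^2 = 1764 ≡ 52 (mod 107)
4^16 ≡ 52^2 = 2704 ≡ 29 (mod 107)
4^32 ≡ 29^2 = 841 ≡ 92 (mod 107)
53 = 32 + 16 + 4 + 1 in binary powers of 2.
So 4^53 ≡ 92 · 29 · 42 · 4 ≡ 1 (mod 107).
Since 4^d ≡ 1 (mod 107), base 4 does not prove 107 composite.

1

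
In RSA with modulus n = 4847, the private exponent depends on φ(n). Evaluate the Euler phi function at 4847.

4680

Factor: 4847 = 37 · 131.
φ(4847) = (37−1) · (131−1) = 36 · 130 = 4680.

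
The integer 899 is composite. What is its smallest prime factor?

29

899 is odd.
Digit sum 26, not divisible by 3.
Ends in 9: not divisible by 5.
7: 899 = 7·128 + 3
11: 899 = 11·81 + 8
13: 899 = 13·69 + 2
17: 899 = 17·52 + 15
19: 899 = 19·47 + 6
23: 899 = 23·39 + 2
29: 899 = 29·31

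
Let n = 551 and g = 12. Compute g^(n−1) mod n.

463

12^1 ≡ 12 (mod 551)
12^2 ≡ 12^2 = 144 ≡ 144 (mod 551)
12^4 ≡ 144^2 = 20736 ≡ 349 (mod 551)
12^8 ≡ 349^2 = 121801 ≡ 30 (mod 551)
12^16 ≡ 30^2 = 900 ≡ 349 (mod 551)
12^32 ≡ 349^2 = 121801 ≡ 30 (mod 551)
12^64 ≡ 30^2 = 900 ≡ 349 (mod 551)
12^128 ≡ 349^2 = 121801 ≡ 30 (mod 551)
12^256 ≡ 30^2 = 900 ≡ 349 (mod 551)
12^512 ≡ 349^2 = 121801 ≡ 30 (mod 551)
550 = 512 + 32 + 4 + 2 in binary powers of 2.
So 12^550 ≡ 30 · 30 · 349 · 144 ≡ 463 (mod 551).
Since 463 ≠ 1, base 12 is a Fermat witness: 551 is composite.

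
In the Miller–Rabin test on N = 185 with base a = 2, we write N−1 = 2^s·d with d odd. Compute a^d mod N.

185 − 1 = 184 = 2^3 · 23, so d = 23.
2^1 ≡ 2 (mod 185)
2^2 ≡ 2^2 = 4 ≡ 4 (mod 185)
2^4 ≡ 4^2 = 16 ≡ 16 (mod 185)
2^8 ≡ 16^2 = 256 ≡ 71 (mod 185)
2^16 ≡ 71^2 = 5041 ≡ 46 (mod 185)
23 = 16 + 4 + 2 + 1 in binary powers of 2.
So 2^23 ≡ 46 · 16 · 4 · 2 ≡ 153 (mod 185).
Squaring chain: 153 → 99 → 181; never reaches −1, so base 2 is a Miller–Rabin witness that 185 is composite.

153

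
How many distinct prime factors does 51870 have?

6

51870 = 2 · 25935
25935 = 3 · 8645
8645 = 5 · 1729
1729 = 7 · 247
247 = 13 · 19
51870 = 2 · 3 · 5 · 7 · 13 · 19, which has 6 distinct prime factors.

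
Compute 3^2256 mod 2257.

729

3^1 ≡ 3 (mod 2257)
3^2 ≡ 3^2 = 9 ≡ 9 (mod 2257)
3^4 ≡ 9^2 = 81 ≡ 81 (mod 2257)
3^8 ≡ 81^2 = 6561 ≡ 2047 (mod 2257)
3^16 ≡ 2047^2 = 4190209 ≡ 1217 (mod 2257)
3^32 ≡ 1217^2 = 1481089 ≡ 497 (mod 2257)
3^64 ≡ 497^2 = 247009 ≡ 996 (mod 2257)
3^128 ≡ 996^2 = 992016 ≡ 1193 (mod 2257)
3^256 ≡ 1193^2 = 1423249 ≡ 1339 (mod 2257)
3^512 ≡ 1339^2 = 1792921 ≡ 863 (mod 2257)
3^1024 ≡ 863^2 = 744769 ≡ 2216 (mod 2257)
3^2048 ≡ 2216^2 = 4910656 ≡ 1681 (mod 2257)
2256 = 2048 + 128 + 64 + 16 in binary powers of 2.
So 3^2256 ≡ 1681 · 1193 · 996 · 1217 ≡ 729 (mod 2257).
Since 729 ≠ 1, base 3 is a Fermat witness: 2257 is composite.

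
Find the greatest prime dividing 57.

57 = 3 · 19
19 is prime.
So 57 = 3 · 19; the largest prime factor is 19.

19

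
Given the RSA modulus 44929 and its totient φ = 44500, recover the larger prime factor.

251

φ(n) = (p−1)(q−1) = n − (p+q) + 1, so p + q = 44929 − 44500 + 1 = 430.
p and q are the roots of t² − 430t + 44929 = 0.
Discriminant: 430² − 4·44929 = 184900 − 179716 = 5184; √5184 = 72.
q = (430 − 72)/2 = 179, p = (430 + 72)/2 = 251.
Check: 179 · 251 = 44929.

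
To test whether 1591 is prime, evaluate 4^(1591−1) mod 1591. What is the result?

692

4^1 ≡ 4 (mod 1591)
4^2 ≡ 4^2 = 16 ≡ 16 (mod 1591)
4^4 ≡ 16^2 = 256 ≡ 256 (mod 1591)
4^8 ≡ 256^2 = 65536 ≡ 305 (mod 1591)
4^16 ≡ 305^2 = 93025 ≡ 747 (mod 1591)
4^32 ≡ 747^2 = 558009 ≡ 1159 (mod 1591)
4^64 ≡ 1159^2 = 1343281 ≡ 477 (mod 1591)
4^128 ≡ 477^2 = 227529 ≡ 16 (mod 1591)
4^256 ≡ 16^2 = 256 ≡ 256 (mod 1591)
4^512 ≡ 256^2 = 65536 ≡ 305 (mod 1591)
4^1024 ≡ 305^2 = 93025 ≡ 747 (mod 1591)
1590 = 1024 + 512 + 32 + 16 + 4 + 2 in binary powers of 2.
So 4^1590 ≡ 747 · 305 · 1159 · 747 · 256 · 16 ≡ 692 (mod 1591).
Since 692 ≠ 1, base 4 is a Fermat witness: 1591 is composite.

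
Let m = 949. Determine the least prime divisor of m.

949 is odd.
Digit sum 22, not divisible by 3.
Ends in 9: not divisible by 5.
7: 949 = 7·135 + 4
11: 949 = 11·86 + 3
13: 949 = 13·73

13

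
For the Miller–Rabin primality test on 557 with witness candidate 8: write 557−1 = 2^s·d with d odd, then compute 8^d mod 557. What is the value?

439

557 − 1 = 556 = 2^2 · 139, so d = 139.
8^1 ≡ 8 (mod 557)
8^2 ≡ 8^2 = 64 ≡ 64 (mod 557)
8^4 ≡ 64^2 = 4096 ≡ 197 (mod 557)
8^8 ≡ 197^2 = 38809 ≡ 376 (mod 557)
8^16 ≡ 376^2 = 141376 ≡ 455 (mod 557)
8^32 ≡ 455^2 = 207025 ≡ 378 (mod 557)
8^64 ≡ 378^2 = 142884 ≡ 292 (mod 557)
8^128 ≡ 292^2 = 85264 ≡ 43 (mod 557)
139 = 128 + 8 + 2 + 1 in binary powers of 2.
So 8^139 ≡ 43 · 376 · 64 · 8 ≡ 439 (mod 557).
Squaring chain: 439 → 556; reaches −1, so base 8 does not prove 557 composite.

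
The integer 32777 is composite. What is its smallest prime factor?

73

32777 is odd.
Digit sum 26, not divisible by 3.
Ends in 7: not divisible by 5.
7: 32777 = 7·4682 + 3
11: 32777 = 11·2979 + 8
13: 32777 = 13·2521 + 4
17: 32777 = 17·1928 + 1
19: 32777 = 19·1725 + 2
23: 32777 = 23·1425 + 2
29: 32777 = 29·1130 + 7
31: 32777 = 31·1057 + 10
37: 32777 = 37·885 + 32
41: 32777 = 41·799 + 18
43: 32777 = 43·762 + 11
47: 32777 = 47·697 + 18
53: 32777 = 53·618 + 23
59: 32777 = 59·555 + 32
61: 32777 = 61·537 + 20
67: 32777 = 67·489 + 14
71: 32777 = 71·461 + 46
73: 32777 = 73·449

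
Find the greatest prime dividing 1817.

1817 = 23 · 79
79 is prime.
So 1817 = 23 · 79; the largest prime factor is 79.

79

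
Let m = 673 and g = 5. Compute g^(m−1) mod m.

5^1 ≡ 5 (mod 673)
5^2 ≡ 5^2 = 25 ≡ 25 (mod 673)
5^4 ≡ 25^2 = 625 ≡ 625 (mod 673)
5^8 ≡ 625^2 = 390625 ≡ 285 (mod 673)
5^16 ≡ 285^2 = 81225 ≡ 465 (mod 673)
5^32 ≡ 465^2 = 216225 ≡ 192 (mod 673)
5^64 ≡ 192^2 = 36864 ≡ 522 (mod 673)
5^128 ≡ 522^2 = 272484 ≡ 592 (mod 673)
5^256 ≡ 592^2 = 350464 ≡ 504 (mod 673)
5^512 ≡ 504^2 = 254016 ≡ 295 (mod 673)
672 = 512 + 128 + 32 in binary powers of 2.
So 5^672 ≡ 295 · 592 · 192 ≡ 1 (mod 673).
Since the result is 1, base 5 gives no evidence that 673 is composite.

1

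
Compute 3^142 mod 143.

3^1 ≡ 3 (mod 143)
3^2 ≡ 3^2 = 9 ≡ 9 (mod 143)
3^4 ≡ 9^2 = 81 ≡ 81 (mod 143)
3^8 ≡ 81^2 = 6561 ≡ 126 (mod 143)
3^16 ≡ 126^2 = 15876 ≡ 3 (mod 143)
3^32 ≡ 3^2 = 9 ≡ 9 (mod 143)
3^64 ≡ 9^2 = 81 ≡ 81 (mod 143)
3^128 ≡ 81^2 = 6561 ≡ 126 (mod 143)
142 = 128 + 8 + 4 + 2 in binary powers of 2.
So 3^142 ≡ 126 · 126 · 81 · 9 ≡ 42 (mod 143).
Since 42 ≠ 1, base 3 is a Fermat witness: 143 is composite.

42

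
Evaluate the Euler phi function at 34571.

Factor: 34571 = 181 · 191.
φ(34571) = (181−1) · (191−1) = 180 · 190 = 34200.

34200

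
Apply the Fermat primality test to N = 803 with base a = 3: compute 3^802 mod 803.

3^1 ≡ 3 (mod 803)
3^2 ≡ 3^2 = 9 ≡ 9 (mod 803)
3^4 ≡ 9^2 = 81 ≡ 81 (mod 803)
3^8 ≡ 81^2 = 6561 ≡ 137 (mod 803)
3^16 ≡ 137^2 = 18769 ≡ 300 (mod 803)
3^32 ≡ 300^2 = 90000 ≡ 64 (mod 803)
3^64 ≡ 64^2 = 4096 ≡ 81 (mod 803)
3^128 ≡ 81^2 = 6561 ≡ 137 (mod 803)
3^256 ≡ 137^2 = 18769 ≡ 300 (mod 803)
3^512 ≡ 300^2 = 90000 ≡ 64 (mod 803)
802 = 512 + 256 + 32 + 2 in binary powers of 2.
So 3^802 ≡ 64 · 300 · 64 · 9 ≡ 284 (mod 803).
Since 284 ≠ 1, base 3 is a Fermat witness: 803 is composite.

284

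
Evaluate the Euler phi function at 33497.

Factor: 33497 = 19 · 41 · 43.
φ(33497) = (19−1) · (41−1) · (43−1) = 18 · 40 · 42 = 30240.

30240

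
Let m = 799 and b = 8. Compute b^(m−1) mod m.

4

8^1 ≡ 8 (mod 799)
8^2 ≡ 8^2 = 64 ≡ 64 (mod 799)
8^4 ≡ 64^2 = 4096 ≡ 101 (mod 799)
8^8 ≡ 101^2 = 10201 ≡ 613 (mod 799)
8^16 ≡ 613^2 = 375769 ≡ 239 (mod 799)
8^32 ≡ 239^2 = 57121 ≡ 392 (mod 799)
8^64 ≡ 392^2 = 153664 ≡ 256 (mod 799)
8^128 ≡ 256^2 = 65536 ≡ 18 (mod 799)
8^256 ≡ 18^2 = 324 ≡ 324 (mod 799)
8^512 ≡ 324^2 = 104976 ≡ 307 (mod 799)
798 = 512 + 256 + 16 + 8 + 4 + 2 in binary powers of 2.
So 8^798 ≡ 307 · 324 · 239 · 613 · 101 · 64 ≡ 4 (mod 799).
Since 4 ≠ 1, base 8 is a Fermat witness: 799 is composite.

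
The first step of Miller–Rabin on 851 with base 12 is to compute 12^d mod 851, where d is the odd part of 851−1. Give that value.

851 − 1 = 850 = 2^1 · 425, so d = 425.
12^1 ≡ 12 (mod 851)
12^2 ≡ 12^2 = 144 ≡ 144 (mod 851)
12^4 ≡ 144^2 = 20736 ≡ 312 (mod 851)
12^8 ≡ 312^2 = 97344 ≡ 330 (mod 851)
12^16 ≡ 330^2 = 108900 ≡ 823 (mod 851)
12^32 ≡ 823^2 = 677329 ≡ 784 (mod 851)
12^64 ≡ 784^2 = 614656 ≡ 234 (mod 851)
12^128 ≡ 234^2 = 54756 ≡ 292 (mod 851)
12^256 ≡ 292^2 = 85264 ≡ 164 (mod 851)
425 = 256 + 128 + 32 + 8 + 1 in binary powers of 2.
So 12^425 ≡ 164 · 292 · 784 · 330 · 12 ≡ 292 (mod 851).
Squaring chain: 292; never reaches −1, so base 12 is a Miller–Rabin witness that 851 is composite.

292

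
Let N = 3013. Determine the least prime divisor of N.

23

3013 is odd.
Digit sum 7, not divisible by 3.
Ends in 3: not divisible by 5.
7: 3013 = 7·430 + 3
11: 3013 = 11·273 + 10
13: 3013 = 13·231 + 10
17: 3013 = 17·177 + 4
19: 3013 = 19·158 + 11
23: 3013 = 23·131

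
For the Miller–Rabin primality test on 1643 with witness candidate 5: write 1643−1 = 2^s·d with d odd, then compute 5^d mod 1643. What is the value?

273

1643 − 1 = 1642 = 2^1 · 821, so d = 821.
5^1 ≡ 5 (mod 1643)
5^2 ≡ 5^2 = 25 ≡ 25 (mod 1643)
5^4 ≡ 25^2 = 625 ≡ 625 (mod 1643)
5^8 ≡ 625^2 = 390625 ≡ 1234 (mod 1643)
5^16 ≡ 1234^2 = 1522756 ≡ 1338 (mod 1643)
5^32 ≡ 1338^2 = 1790244 ≡ 1017 (mod 1643)
5^64 ≡ 1017^2 = 1034289 ≡ 842 (mod 1643)
5^128 ≡ 842^2 = 708964 ≡ 831 (mod 1643)
5^256 ≡ 831^2 = 690561 ≡ 501 (mod 1643)
5^512 ≡ 501^2 = 251001 ≡ 1265 (mod 1643)
821 = 512 + 256 + 32 + 16 + 4 + 1 in binary powers of 2.
So 5^821 ≡ 1265 · 501 · 1017 · 1338 · 625 · 5 ≡ 273 (mod 1643).
Squaring chain: 273; never reaches −1, so base 5 is a Miller–Rabin witness that 1643 is composite.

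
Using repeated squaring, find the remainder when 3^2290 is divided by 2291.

3^1 ≡ 3 (mod 2291)
3^2 ≡ 3^2 = 9 ≡ 9 (mod 2291)
3^4 ≡ 9^2 = 81 ≡ 81 (mod 2291)
3^8 ≡ 81^2 = 6561 ≡ 1979 (mod 2291)
3^16 ≡ 1979^2 = 3916441 ≡ 1122 (mod 2291)
3^32 ≡ 1122^2 = 1258884 ≡ 1125 (mod 2291)
3^64 ≡ 1125^2 = 1265625 ≡ 993 (mod 2291)
3^128 ≡ 993^2 = 986049 ≡ 919 (mod 2291)
3^256 ≡ 919^2 = 844561 ≡ 1473 (mod 2291)
3^512 ≡ 1473^2 = 2169729 ≡ 152 (mod 2291)
3^1024 ≡ 152^2 = 23104 ≡ 194 (mod 2291)
3^2048 ≡ 194^2 = 37636 ≡ 980 (mod 2291)
2290 = 2048 + 128 + 64 + 32 + 16 + 2 in binary powers of 2.
So 3^2290 ≡ 980 · 919 · 993 · 1125 · 1122 · 9 ≡ 602 (mod 2291).
Since 602 ≠ 1, base 3 is a Fermat witness: 2291 is composite.

602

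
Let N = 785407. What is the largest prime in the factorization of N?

785407 = 7 · 112201
112201 = 29 · 3869
3869 = 53 · 73
73 is prime.
So 785407 = 7 · 29 · 53 · 73; the largest prime factor is 73.

73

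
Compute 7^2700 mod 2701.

2554

7^1 ≡ 7 (mod 2701)
7^2 ≡ 7^2 = 49 ≡ 49 (mod 2701)
7^4 ≡ 49^2 = 2401 ≡ 2401 (mod 2701)
7^8 ≡ 2401^2 = 5764801 ≡ 867 (mod 2701)
7^16 ≡ 867^2 = 751689 ≡ 811 (mod 2701)
7^32 ≡ 811^2 = 657721 ≡ 1378 (mod 2701)
7^64 ≡ 1378^2 = 1898884 ≡ 81 (mod 2701)
7^128 ≡ 81^2 = 6561 ≡ 1159 (mod 2701)
7^256 ≡ 1159^2 = 1343281 ≡ 884 (mod 2701)
7^512 ≡ 884^2 = 781456 ≡ 867 (mod 2701)
7^1024 ≡ 867^2 = 751689 ≡ 811 (mod 2701)
7^2048 ≡ 811^2 = 657721 ≡ 1378 (mod 2701)
2700 = 2048 + 512 + 128 + 8 + 4 in binary powers of 2.
So 7^2700 ≡ 1378 · 867 · 1159 · 867 · 2401 ≡ 2554 (mod 2701).
Since 2554 ≠ 1, base 7 is a Fermat witness: 2701 is composite.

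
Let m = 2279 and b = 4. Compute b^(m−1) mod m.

1526

4^1 ≡ 4 (mod 2279)
4^2 ≡ 4^2 = 16 ≡ 16 (mod 2279)
4^4 ≡ 16^2 = 256 ≡ 256 (mod 2279)
4^8 ≡ 256^2 = 65536 ≡ 1724 (mod 2279)
4^16 ≡ 1724^2 = 2972176 ≡ 360 (mod 2279)
4^32 ≡ 360^2 = 129600 ≡ 1976 (mod 2279)
4^64 ≡ 1976^2 = 3904576 ≡ 649 (mod 2279)
4^128 ≡ 649^2 = 421201 ≡ 1865 (mod 2279)
4^256 ≡ 1865^2 = 3478225 ≡ 471 (mod 2279)
4^512 ≡ 471^2 = 221841 ≡ 778 (mod 2279)
4^1024 ≡ 778^2 = 605284 ≡ 1349 (mod 2279)
4^2048 ≡ 1349^2 = 1819801 ≡ 1159 (mod 2279)
2278 = 2048 + 128 + 64 + 32 + 4 + 2 in binary powers of 2.
So 4^2278 ≡ 1159 · 1865 · 649 · 1976 · 256 · 16 ≡ 1526 (mod 2279).
Since 1526 ≠ 1, base 4 is a Fermat witness: 2279 is composite.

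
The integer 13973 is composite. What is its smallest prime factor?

13973 is odd.
Digit sum 23, not divisible by 3.
Ends in 3: not divisible by 5.
7: 13973 = 7·1996 + 1
11: 13973 = 11·1270 + 3
13: 13973 = 13·1074 + 11
17: 13973 = 17·821 + 16
19: 13973 = 19·735 + 8
23: 13973 = 23·607 + 12
29: 13973 = 29·481 + 24
31: 13973 = 31·450 + 23
37: 13973 = 37·377 + 24
41: 13973 = 41·340 + 33
43: 13973 = 43·324 + 41
47: 13973 = 47·297 + 14
53: 13973 = 53·263 + 34
59: 13973 = 59·236 + 49
61: 13973 = 61·229 + 4
67: 13973 = 67·208 + 37
71: 13973 = 71·196 + 57
73: 13973 = 73·191 + 30
79: 13973 = 79·176 + 69
83: 13973 = 83·168 + 29
89: 13973 = 89·157

89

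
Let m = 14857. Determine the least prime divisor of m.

14857 is odd.
Digit sum 25, not divisible by 3.
Ends in 7: not divisible by 5.
7: 14857 = 7·2122 + 3
11: 14857 = 11·1350 + 7
13: 14857 = 13·1142 + 11
17: 14857 = 17·873 + 16
19: 14857 = 19·781 + 18
23: 14857 = 23·645 + 22
29: 14857 = 29·512 + 9
31: 14857 = 31·479 + 8
37: 14857 = 37·401 + 20
41: 14857 = 41·362 + 15
43: 14857 = 43·345 + 22
47: 14857 = 47·316 + 5
53: 14857 = 53·280 + 17
59: 14857 = 59·251 + 48
61: 14857 = 61·243 + 34
67: 14857 = 67·221 + 50
71: 14857 = 71·209 + 18
73: 14857 = 73·203 + 38
79: 14857 = 79·188 + 5
83: 14857 = 83·179

83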